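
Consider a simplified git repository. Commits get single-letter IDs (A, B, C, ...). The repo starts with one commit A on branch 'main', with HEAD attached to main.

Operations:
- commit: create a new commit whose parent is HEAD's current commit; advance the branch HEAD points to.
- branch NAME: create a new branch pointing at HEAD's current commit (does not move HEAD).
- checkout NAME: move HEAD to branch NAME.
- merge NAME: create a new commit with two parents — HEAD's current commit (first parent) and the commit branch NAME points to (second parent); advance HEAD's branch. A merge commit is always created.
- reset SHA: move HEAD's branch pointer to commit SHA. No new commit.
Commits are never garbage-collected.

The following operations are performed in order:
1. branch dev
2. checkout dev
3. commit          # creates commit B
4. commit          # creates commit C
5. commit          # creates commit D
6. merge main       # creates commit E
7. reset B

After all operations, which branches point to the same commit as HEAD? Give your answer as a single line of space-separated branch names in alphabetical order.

Answer: dev

Derivation:
After op 1 (branch): HEAD=main@A [dev=A main=A]
After op 2 (checkout): HEAD=dev@A [dev=A main=A]
After op 3 (commit): HEAD=dev@B [dev=B main=A]
After op 4 (commit): HEAD=dev@C [dev=C main=A]
After op 5 (commit): HEAD=dev@D [dev=D main=A]
After op 6 (merge): HEAD=dev@E [dev=E main=A]
After op 7 (reset): HEAD=dev@B [dev=B main=A]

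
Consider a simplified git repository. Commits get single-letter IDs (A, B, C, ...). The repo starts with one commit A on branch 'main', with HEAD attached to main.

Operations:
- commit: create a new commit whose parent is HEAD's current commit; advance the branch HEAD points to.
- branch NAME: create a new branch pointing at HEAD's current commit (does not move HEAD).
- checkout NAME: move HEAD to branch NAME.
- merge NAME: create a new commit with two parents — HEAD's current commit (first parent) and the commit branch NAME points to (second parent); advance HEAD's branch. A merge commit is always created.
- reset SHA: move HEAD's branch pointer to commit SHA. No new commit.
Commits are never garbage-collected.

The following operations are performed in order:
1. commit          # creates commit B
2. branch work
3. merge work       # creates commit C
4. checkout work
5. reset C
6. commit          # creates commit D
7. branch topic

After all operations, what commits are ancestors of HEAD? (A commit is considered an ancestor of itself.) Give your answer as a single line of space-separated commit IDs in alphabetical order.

After op 1 (commit): HEAD=main@B [main=B]
After op 2 (branch): HEAD=main@B [main=B work=B]
After op 3 (merge): HEAD=main@C [main=C work=B]
After op 4 (checkout): HEAD=work@B [main=C work=B]
After op 5 (reset): HEAD=work@C [main=C work=C]
After op 6 (commit): HEAD=work@D [main=C work=D]
After op 7 (branch): HEAD=work@D [main=C topic=D work=D]

Answer: A B C D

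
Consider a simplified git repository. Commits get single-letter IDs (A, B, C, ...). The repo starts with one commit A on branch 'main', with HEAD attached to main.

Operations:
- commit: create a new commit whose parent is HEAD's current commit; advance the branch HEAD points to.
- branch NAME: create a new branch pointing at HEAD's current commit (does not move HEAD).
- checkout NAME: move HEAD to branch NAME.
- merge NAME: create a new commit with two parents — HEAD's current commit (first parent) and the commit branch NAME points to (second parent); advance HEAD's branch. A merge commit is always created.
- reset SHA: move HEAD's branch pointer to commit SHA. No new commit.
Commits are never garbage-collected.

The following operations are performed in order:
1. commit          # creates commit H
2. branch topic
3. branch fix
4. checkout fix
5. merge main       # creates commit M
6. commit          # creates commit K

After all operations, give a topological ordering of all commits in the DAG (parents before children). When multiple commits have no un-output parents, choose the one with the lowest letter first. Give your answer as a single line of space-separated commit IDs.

After op 1 (commit): HEAD=main@H [main=H]
After op 2 (branch): HEAD=main@H [main=H topic=H]
After op 3 (branch): HEAD=main@H [fix=H main=H topic=H]
After op 4 (checkout): HEAD=fix@H [fix=H main=H topic=H]
After op 5 (merge): HEAD=fix@M [fix=M main=H topic=H]
After op 6 (commit): HEAD=fix@K [fix=K main=H topic=H]
commit A: parents=[]
commit H: parents=['A']
commit K: parents=['M']
commit M: parents=['H', 'H']

Answer: A H M K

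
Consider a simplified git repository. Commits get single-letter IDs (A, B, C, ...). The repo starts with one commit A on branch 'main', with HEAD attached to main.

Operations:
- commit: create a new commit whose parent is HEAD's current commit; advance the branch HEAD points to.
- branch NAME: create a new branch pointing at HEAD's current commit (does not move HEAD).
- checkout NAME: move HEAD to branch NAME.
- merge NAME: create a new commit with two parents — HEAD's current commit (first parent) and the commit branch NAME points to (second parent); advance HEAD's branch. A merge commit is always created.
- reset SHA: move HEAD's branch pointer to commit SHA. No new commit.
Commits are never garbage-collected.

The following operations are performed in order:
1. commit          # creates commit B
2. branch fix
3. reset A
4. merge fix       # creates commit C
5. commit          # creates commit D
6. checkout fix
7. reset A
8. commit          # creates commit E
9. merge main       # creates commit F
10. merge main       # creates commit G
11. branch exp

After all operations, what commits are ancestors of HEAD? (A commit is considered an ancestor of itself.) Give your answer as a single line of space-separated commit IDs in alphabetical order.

After op 1 (commit): HEAD=main@B [main=B]
After op 2 (branch): HEAD=main@B [fix=B main=B]
After op 3 (reset): HEAD=main@A [fix=B main=A]
After op 4 (merge): HEAD=main@C [fix=B main=C]
After op 5 (commit): HEAD=main@D [fix=B main=D]
After op 6 (checkout): HEAD=fix@B [fix=B main=D]
After op 7 (reset): HEAD=fix@A [fix=A main=D]
After op 8 (commit): HEAD=fix@E [fix=E main=D]
After op 9 (merge): HEAD=fix@F [fix=F main=D]
After op 10 (merge): HEAD=fix@G [fix=G main=D]
After op 11 (branch): HEAD=fix@G [exp=G fix=G main=D]

Answer: A B C D E F G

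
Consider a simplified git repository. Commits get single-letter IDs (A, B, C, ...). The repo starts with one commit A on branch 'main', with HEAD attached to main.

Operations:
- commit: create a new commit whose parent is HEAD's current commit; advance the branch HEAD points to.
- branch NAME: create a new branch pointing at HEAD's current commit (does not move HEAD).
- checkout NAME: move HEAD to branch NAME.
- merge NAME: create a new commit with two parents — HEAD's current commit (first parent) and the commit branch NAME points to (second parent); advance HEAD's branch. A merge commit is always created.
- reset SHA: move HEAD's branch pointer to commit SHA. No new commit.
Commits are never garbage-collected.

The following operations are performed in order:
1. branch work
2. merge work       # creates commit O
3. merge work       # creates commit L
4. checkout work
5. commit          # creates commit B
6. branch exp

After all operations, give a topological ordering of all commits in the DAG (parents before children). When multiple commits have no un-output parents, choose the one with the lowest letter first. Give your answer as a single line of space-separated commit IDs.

Answer: A B O L

Derivation:
After op 1 (branch): HEAD=main@A [main=A work=A]
After op 2 (merge): HEAD=main@O [main=O work=A]
After op 3 (merge): HEAD=main@L [main=L work=A]
After op 4 (checkout): HEAD=work@A [main=L work=A]
After op 5 (commit): HEAD=work@B [main=L work=B]
After op 6 (branch): HEAD=work@B [exp=B main=L work=B]
commit A: parents=[]
commit B: parents=['A']
commit L: parents=['O', 'A']
commit O: parents=['A', 'A']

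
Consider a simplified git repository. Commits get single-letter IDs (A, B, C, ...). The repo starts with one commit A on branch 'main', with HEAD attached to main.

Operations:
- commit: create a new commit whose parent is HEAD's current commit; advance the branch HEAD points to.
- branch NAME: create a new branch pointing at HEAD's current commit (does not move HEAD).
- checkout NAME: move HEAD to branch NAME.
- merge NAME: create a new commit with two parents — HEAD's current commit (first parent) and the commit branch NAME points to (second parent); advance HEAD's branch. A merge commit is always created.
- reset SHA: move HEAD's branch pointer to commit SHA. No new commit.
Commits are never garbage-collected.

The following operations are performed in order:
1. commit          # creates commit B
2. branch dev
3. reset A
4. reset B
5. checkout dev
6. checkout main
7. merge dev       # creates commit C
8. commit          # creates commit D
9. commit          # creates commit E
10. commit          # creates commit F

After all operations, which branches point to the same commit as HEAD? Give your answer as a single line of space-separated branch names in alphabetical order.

After op 1 (commit): HEAD=main@B [main=B]
After op 2 (branch): HEAD=main@B [dev=B main=B]
After op 3 (reset): HEAD=main@A [dev=B main=A]
After op 4 (reset): HEAD=main@B [dev=B main=B]
After op 5 (checkout): HEAD=dev@B [dev=B main=B]
After op 6 (checkout): HEAD=main@B [dev=B main=B]
After op 7 (merge): HEAD=main@C [dev=B main=C]
After op 8 (commit): HEAD=main@D [dev=B main=D]
After op 9 (commit): HEAD=main@E [dev=B main=E]
After op 10 (commit): HEAD=main@F [dev=B main=F]

Answer: main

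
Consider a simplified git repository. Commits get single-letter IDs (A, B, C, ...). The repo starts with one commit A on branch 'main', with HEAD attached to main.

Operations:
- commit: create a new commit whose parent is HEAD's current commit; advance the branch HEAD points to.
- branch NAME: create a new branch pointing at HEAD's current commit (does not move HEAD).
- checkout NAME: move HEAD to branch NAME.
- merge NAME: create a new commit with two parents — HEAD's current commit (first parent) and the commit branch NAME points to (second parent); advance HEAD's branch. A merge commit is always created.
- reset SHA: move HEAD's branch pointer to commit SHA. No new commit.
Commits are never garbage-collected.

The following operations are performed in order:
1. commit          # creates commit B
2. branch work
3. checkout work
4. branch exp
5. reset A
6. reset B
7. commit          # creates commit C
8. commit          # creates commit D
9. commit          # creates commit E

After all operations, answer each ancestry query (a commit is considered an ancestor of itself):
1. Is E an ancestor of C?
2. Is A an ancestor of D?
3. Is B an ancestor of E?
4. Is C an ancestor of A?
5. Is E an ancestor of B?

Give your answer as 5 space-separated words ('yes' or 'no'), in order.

Answer: no yes yes no no

Derivation:
After op 1 (commit): HEAD=main@B [main=B]
After op 2 (branch): HEAD=main@B [main=B work=B]
After op 3 (checkout): HEAD=work@B [main=B work=B]
After op 4 (branch): HEAD=work@B [exp=B main=B work=B]
After op 5 (reset): HEAD=work@A [exp=B main=B work=A]
After op 6 (reset): HEAD=work@B [exp=B main=B work=B]
After op 7 (commit): HEAD=work@C [exp=B main=B work=C]
After op 8 (commit): HEAD=work@D [exp=B main=B work=D]
After op 9 (commit): HEAD=work@E [exp=B main=B work=E]
ancestors(C) = {A,B,C}; E in? no
ancestors(D) = {A,B,C,D}; A in? yes
ancestors(E) = {A,B,C,D,E}; B in? yes
ancestors(A) = {A}; C in? no
ancestors(B) = {A,B}; E in? no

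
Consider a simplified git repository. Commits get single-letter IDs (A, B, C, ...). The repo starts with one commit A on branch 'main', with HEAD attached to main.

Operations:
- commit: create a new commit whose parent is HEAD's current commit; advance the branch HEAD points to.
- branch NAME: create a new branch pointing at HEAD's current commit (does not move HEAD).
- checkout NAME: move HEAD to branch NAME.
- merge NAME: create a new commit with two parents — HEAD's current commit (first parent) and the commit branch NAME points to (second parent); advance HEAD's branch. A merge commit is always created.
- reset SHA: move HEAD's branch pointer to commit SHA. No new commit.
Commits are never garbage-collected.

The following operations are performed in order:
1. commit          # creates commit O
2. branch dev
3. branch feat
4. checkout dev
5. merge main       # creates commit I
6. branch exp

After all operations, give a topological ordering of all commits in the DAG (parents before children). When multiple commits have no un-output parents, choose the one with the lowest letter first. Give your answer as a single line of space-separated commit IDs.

Answer: A O I

Derivation:
After op 1 (commit): HEAD=main@O [main=O]
After op 2 (branch): HEAD=main@O [dev=O main=O]
After op 3 (branch): HEAD=main@O [dev=O feat=O main=O]
After op 4 (checkout): HEAD=dev@O [dev=O feat=O main=O]
After op 5 (merge): HEAD=dev@I [dev=I feat=O main=O]
After op 6 (branch): HEAD=dev@I [dev=I exp=I feat=O main=O]
commit A: parents=[]
commit I: parents=['O', 'O']
commit O: parents=['A']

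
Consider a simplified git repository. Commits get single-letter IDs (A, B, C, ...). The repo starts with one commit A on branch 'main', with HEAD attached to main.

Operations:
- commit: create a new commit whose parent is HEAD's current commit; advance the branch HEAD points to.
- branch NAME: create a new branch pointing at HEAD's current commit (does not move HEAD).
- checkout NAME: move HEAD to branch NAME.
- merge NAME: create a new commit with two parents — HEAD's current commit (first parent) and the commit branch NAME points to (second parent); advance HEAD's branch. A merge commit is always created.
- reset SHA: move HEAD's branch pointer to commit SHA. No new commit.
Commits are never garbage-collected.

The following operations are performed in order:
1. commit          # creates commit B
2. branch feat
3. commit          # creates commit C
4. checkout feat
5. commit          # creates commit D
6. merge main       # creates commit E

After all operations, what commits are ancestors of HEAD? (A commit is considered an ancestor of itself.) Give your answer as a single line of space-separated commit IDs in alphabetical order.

After op 1 (commit): HEAD=main@B [main=B]
After op 2 (branch): HEAD=main@B [feat=B main=B]
After op 3 (commit): HEAD=main@C [feat=B main=C]
After op 4 (checkout): HEAD=feat@B [feat=B main=C]
After op 5 (commit): HEAD=feat@D [feat=D main=C]
After op 6 (merge): HEAD=feat@E [feat=E main=C]

Answer: A B C D E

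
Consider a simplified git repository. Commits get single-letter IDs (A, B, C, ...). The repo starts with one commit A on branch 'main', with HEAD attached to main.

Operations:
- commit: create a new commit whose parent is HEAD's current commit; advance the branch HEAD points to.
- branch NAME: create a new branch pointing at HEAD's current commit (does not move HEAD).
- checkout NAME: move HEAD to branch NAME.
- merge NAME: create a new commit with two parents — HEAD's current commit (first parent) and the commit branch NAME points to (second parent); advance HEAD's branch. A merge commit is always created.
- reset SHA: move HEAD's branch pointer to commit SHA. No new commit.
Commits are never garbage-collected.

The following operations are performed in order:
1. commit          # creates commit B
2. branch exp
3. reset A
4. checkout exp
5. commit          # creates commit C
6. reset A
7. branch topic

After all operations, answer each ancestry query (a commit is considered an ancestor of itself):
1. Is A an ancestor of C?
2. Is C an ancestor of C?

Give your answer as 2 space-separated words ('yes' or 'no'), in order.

Answer: yes yes

Derivation:
After op 1 (commit): HEAD=main@B [main=B]
After op 2 (branch): HEAD=main@B [exp=B main=B]
After op 3 (reset): HEAD=main@A [exp=B main=A]
After op 4 (checkout): HEAD=exp@B [exp=B main=A]
After op 5 (commit): HEAD=exp@C [exp=C main=A]
After op 6 (reset): HEAD=exp@A [exp=A main=A]
After op 7 (branch): HEAD=exp@A [exp=A main=A topic=A]
ancestors(C) = {A,B,C}; A in? yes
ancestors(C) = {A,B,C}; C in? yes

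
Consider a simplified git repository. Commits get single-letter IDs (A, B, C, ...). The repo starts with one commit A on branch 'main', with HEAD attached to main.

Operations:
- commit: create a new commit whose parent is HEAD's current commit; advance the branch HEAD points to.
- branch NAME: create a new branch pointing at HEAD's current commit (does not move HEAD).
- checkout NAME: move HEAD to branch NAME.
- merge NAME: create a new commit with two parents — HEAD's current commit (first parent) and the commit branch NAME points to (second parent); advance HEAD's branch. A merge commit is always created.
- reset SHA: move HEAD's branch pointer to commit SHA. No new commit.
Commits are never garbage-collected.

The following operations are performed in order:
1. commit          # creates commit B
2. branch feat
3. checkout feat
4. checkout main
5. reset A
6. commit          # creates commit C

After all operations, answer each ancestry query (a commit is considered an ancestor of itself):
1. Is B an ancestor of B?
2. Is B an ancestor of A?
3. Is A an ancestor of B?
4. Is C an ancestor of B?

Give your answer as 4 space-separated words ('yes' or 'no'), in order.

Answer: yes no yes no

Derivation:
After op 1 (commit): HEAD=main@B [main=B]
After op 2 (branch): HEAD=main@B [feat=B main=B]
After op 3 (checkout): HEAD=feat@B [feat=B main=B]
After op 4 (checkout): HEAD=main@B [feat=B main=B]
After op 5 (reset): HEAD=main@A [feat=B main=A]
After op 6 (commit): HEAD=main@C [feat=B main=C]
ancestors(B) = {A,B}; B in? yes
ancestors(A) = {A}; B in? no
ancestors(B) = {A,B}; A in? yes
ancestors(B) = {A,B}; C in? no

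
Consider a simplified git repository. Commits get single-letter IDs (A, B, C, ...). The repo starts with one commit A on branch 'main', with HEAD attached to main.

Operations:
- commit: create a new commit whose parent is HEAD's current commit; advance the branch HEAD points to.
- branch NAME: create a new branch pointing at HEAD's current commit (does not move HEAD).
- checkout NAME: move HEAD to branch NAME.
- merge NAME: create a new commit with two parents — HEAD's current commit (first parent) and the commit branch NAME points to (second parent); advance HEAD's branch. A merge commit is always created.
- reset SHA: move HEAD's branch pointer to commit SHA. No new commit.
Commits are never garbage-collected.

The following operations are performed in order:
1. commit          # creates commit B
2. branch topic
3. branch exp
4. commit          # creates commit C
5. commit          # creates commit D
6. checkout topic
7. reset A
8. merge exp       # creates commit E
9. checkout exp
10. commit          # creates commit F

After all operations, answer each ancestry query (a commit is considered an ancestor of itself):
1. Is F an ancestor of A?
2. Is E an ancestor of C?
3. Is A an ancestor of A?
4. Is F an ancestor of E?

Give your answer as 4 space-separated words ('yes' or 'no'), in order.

Answer: no no yes no

Derivation:
After op 1 (commit): HEAD=main@B [main=B]
After op 2 (branch): HEAD=main@B [main=B topic=B]
After op 3 (branch): HEAD=main@B [exp=B main=B topic=B]
After op 4 (commit): HEAD=main@C [exp=B main=C topic=B]
After op 5 (commit): HEAD=main@D [exp=B main=D topic=B]
After op 6 (checkout): HEAD=topic@B [exp=B main=D topic=B]
After op 7 (reset): HEAD=topic@A [exp=B main=D topic=A]
After op 8 (merge): HEAD=topic@E [exp=B main=D topic=E]
After op 9 (checkout): HEAD=exp@B [exp=B main=D topic=E]
After op 10 (commit): HEAD=exp@F [exp=F main=D topic=E]
ancestors(A) = {A}; F in? no
ancestors(C) = {A,B,C}; E in? no
ancestors(A) = {A}; A in? yes
ancestors(E) = {A,B,E}; F in? no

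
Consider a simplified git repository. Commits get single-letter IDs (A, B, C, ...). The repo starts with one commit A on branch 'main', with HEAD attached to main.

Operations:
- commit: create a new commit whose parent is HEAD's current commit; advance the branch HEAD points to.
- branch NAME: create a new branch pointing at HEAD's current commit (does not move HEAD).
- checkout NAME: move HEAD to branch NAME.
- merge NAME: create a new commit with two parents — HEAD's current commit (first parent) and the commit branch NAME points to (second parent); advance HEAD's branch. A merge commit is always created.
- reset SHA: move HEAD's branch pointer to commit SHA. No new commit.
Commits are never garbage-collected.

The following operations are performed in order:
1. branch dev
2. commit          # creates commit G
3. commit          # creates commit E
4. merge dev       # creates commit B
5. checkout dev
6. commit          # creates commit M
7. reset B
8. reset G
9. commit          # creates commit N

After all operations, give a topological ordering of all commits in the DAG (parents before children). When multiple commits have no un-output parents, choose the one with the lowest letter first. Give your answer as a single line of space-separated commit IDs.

Answer: A G E B M N

Derivation:
After op 1 (branch): HEAD=main@A [dev=A main=A]
After op 2 (commit): HEAD=main@G [dev=A main=G]
After op 3 (commit): HEAD=main@E [dev=A main=E]
After op 4 (merge): HEAD=main@B [dev=A main=B]
After op 5 (checkout): HEAD=dev@A [dev=A main=B]
After op 6 (commit): HEAD=dev@M [dev=M main=B]
After op 7 (reset): HEAD=dev@B [dev=B main=B]
After op 8 (reset): HEAD=dev@G [dev=G main=B]
After op 9 (commit): HEAD=dev@N [dev=N main=B]
commit A: parents=[]
commit B: parents=['E', 'A']
commit E: parents=['G']
commit G: parents=['A']
commit M: parents=['A']
commit N: parents=['G']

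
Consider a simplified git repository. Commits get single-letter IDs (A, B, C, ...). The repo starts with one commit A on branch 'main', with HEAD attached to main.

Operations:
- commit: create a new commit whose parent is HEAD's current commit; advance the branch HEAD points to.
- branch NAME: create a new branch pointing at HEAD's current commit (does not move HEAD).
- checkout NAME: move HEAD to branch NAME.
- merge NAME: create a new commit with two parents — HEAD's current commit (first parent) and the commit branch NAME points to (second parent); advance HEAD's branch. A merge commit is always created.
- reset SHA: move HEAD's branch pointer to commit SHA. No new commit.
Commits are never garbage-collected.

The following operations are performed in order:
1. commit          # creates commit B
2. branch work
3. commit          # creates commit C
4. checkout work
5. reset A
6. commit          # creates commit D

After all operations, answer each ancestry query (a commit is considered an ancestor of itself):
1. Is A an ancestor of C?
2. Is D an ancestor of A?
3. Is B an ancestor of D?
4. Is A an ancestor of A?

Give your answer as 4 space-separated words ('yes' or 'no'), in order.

After op 1 (commit): HEAD=main@B [main=B]
After op 2 (branch): HEAD=main@B [main=B work=B]
After op 3 (commit): HEAD=main@C [main=C work=B]
After op 4 (checkout): HEAD=work@B [main=C work=B]
After op 5 (reset): HEAD=work@A [main=C work=A]
After op 6 (commit): HEAD=work@D [main=C work=D]
ancestors(C) = {A,B,C}; A in? yes
ancestors(A) = {A}; D in? no
ancestors(D) = {A,D}; B in? no
ancestors(A) = {A}; A in? yes

Answer: yes no no yes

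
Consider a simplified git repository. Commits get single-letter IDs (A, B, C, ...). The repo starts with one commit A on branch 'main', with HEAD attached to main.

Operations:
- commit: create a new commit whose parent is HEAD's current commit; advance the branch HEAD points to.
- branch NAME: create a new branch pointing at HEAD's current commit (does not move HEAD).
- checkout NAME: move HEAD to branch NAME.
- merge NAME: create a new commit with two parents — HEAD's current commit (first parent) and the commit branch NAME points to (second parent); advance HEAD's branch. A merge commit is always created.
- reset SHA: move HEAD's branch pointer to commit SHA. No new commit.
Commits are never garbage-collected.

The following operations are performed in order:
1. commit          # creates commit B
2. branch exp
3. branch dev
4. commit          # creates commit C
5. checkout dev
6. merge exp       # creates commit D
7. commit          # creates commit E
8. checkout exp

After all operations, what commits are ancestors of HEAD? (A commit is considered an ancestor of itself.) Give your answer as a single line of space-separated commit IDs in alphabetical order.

Answer: A B

Derivation:
After op 1 (commit): HEAD=main@B [main=B]
After op 2 (branch): HEAD=main@B [exp=B main=B]
After op 3 (branch): HEAD=main@B [dev=B exp=B main=B]
After op 4 (commit): HEAD=main@C [dev=B exp=B main=C]
After op 5 (checkout): HEAD=dev@B [dev=B exp=B main=C]
After op 6 (merge): HEAD=dev@D [dev=D exp=B main=C]
After op 7 (commit): HEAD=dev@E [dev=E exp=B main=C]
After op 8 (checkout): HEAD=exp@B [dev=E exp=B main=C]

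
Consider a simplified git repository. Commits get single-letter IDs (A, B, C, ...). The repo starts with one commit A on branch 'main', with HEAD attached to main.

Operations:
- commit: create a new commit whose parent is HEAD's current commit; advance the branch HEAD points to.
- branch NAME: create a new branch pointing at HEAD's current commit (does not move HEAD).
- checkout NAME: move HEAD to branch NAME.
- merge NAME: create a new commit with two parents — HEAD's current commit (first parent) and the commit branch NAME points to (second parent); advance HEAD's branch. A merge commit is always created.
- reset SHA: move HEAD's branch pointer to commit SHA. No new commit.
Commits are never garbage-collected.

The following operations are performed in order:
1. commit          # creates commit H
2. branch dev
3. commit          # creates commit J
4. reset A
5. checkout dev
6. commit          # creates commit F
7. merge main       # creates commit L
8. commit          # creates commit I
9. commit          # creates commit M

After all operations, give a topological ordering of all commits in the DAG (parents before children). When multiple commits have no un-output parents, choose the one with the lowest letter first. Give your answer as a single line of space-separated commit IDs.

Answer: A H F J L I M

Derivation:
After op 1 (commit): HEAD=main@H [main=H]
After op 2 (branch): HEAD=main@H [dev=H main=H]
After op 3 (commit): HEAD=main@J [dev=H main=J]
After op 4 (reset): HEAD=main@A [dev=H main=A]
After op 5 (checkout): HEAD=dev@H [dev=H main=A]
After op 6 (commit): HEAD=dev@F [dev=F main=A]
After op 7 (merge): HEAD=dev@L [dev=L main=A]
After op 8 (commit): HEAD=dev@I [dev=I main=A]
After op 9 (commit): HEAD=dev@M [dev=M main=A]
commit A: parents=[]
commit F: parents=['H']
commit H: parents=['A']
commit I: parents=['L']
commit J: parents=['H']
commit L: parents=['F', 'A']
commit M: parents=['I']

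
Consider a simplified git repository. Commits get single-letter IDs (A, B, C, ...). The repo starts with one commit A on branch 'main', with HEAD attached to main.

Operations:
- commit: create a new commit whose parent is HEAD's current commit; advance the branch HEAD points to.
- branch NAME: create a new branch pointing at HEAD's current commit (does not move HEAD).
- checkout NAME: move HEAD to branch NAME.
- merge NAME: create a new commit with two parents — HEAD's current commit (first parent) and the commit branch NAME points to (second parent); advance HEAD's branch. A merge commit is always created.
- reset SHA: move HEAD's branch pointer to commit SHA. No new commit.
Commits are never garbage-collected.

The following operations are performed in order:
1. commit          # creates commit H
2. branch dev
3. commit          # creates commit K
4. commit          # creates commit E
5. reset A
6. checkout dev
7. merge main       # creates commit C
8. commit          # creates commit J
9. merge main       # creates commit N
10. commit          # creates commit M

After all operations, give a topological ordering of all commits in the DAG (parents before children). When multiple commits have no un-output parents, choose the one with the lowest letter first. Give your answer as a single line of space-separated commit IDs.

After op 1 (commit): HEAD=main@H [main=H]
After op 2 (branch): HEAD=main@H [dev=H main=H]
After op 3 (commit): HEAD=main@K [dev=H main=K]
After op 4 (commit): HEAD=main@E [dev=H main=E]
After op 5 (reset): HEAD=main@A [dev=H main=A]
After op 6 (checkout): HEAD=dev@H [dev=H main=A]
After op 7 (merge): HEAD=dev@C [dev=C main=A]
After op 8 (commit): HEAD=dev@J [dev=J main=A]
After op 9 (merge): HEAD=dev@N [dev=N main=A]
After op 10 (commit): HEAD=dev@M [dev=M main=A]
commit A: parents=[]
commit C: parents=['H', 'A']
commit E: parents=['K']
commit H: parents=['A']
commit J: parents=['C']
commit K: parents=['H']
commit M: parents=['N']
commit N: parents=['J', 'A']

Answer: A H C J K E N M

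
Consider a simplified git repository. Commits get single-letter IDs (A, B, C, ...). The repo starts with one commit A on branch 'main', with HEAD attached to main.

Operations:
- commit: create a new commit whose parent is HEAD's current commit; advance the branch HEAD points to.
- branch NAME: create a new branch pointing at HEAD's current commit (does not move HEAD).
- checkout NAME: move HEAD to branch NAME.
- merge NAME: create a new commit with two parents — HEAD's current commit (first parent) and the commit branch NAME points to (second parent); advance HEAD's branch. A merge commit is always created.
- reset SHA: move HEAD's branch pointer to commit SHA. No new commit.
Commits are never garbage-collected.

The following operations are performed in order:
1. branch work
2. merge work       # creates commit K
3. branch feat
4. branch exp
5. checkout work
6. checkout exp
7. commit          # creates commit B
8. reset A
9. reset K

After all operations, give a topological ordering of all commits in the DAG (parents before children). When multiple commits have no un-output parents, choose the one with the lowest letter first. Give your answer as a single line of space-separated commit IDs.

After op 1 (branch): HEAD=main@A [main=A work=A]
After op 2 (merge): HEAD=main@K [main=K work=A]
After op 3 (branch): HEAD=main@K [feat=K main=K work=A]
After op 4 (branch): HEAD=main@K [exp=K feat=K main=K work=A]
After op 5 (checkout): HEAD=work@A [exp=K feat=K main=K work=A]
After op 6 (checkout): HEAD=exp@K [exp=K feat=K main=K work=A]
After op 7 (commit): HEAD=exp@B [exp=B feat=K main=K work=A]
After op 8 (reset): HEAD=exp@A [exp=A feat=K main=K work=A]
After op 9 (reset): HEAD=exp@K [exp=K feat=K main=K work=A]
commit A: parents=[]
commit B: parents=['K']
commit K: parents=['A', 'A']

Answer: A K B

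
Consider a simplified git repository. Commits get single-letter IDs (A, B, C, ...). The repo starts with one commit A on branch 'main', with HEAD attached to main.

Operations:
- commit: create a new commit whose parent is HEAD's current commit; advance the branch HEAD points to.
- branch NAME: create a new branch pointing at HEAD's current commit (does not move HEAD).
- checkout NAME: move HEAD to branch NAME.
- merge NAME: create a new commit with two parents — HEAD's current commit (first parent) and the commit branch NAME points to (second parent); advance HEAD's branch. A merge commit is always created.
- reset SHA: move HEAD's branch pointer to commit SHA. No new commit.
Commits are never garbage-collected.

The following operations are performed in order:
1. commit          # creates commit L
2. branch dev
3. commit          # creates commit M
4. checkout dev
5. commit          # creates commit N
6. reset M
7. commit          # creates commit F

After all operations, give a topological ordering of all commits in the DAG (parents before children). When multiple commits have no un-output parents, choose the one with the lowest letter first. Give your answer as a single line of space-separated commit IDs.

After op 1 (commit): HEAD=main@L [main=L]
After op 2 (branch): HEAD=main@L [dev=L main=L]
After op 3 (commit): HEAD=main@M [dev=L main=M]
After op 4 (checkout): HEAD=dev@L [dev=L main=M]
After op 5 (commit): HEAD=dev@N [dev=N main=M]
After op 6 (reset): HEAD=dev@M [dev=M main=M]
After op 7 (commit): HEAD=dev@F [dev=F main=M]
commit A: parents=[]
commit F: parents=['M']
commit L: parents=['A']
commit M: parents=['L']
commit N: parents=['L']

Answer: A L M F N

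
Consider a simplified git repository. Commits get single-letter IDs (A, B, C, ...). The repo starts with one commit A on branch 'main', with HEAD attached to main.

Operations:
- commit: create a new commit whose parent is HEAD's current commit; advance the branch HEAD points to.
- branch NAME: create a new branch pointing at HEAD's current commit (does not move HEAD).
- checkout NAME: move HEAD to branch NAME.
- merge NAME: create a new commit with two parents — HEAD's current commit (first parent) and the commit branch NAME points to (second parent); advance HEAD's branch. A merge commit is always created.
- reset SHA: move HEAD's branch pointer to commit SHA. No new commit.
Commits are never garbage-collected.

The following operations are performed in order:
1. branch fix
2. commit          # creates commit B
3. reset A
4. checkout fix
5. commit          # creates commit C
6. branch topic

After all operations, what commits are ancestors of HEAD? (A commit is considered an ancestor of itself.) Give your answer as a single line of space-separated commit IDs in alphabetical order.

After op 1 (branch): HEAD=main@A [fix=A main=A]
After op 2 (commit): HEAD=main@B [fix=A main=B]
After op 3 (reset): HEAD=main@A [fix=A main=A]
After op 4 (checkout): HEAD=fix@A [fix=A main=A]
After op 5 (commit): HEAD=fix@C [fix=C main=A]
After op 6 (branch): HEAD=fix@C [fix=C main=A topic=C]

Answer: A C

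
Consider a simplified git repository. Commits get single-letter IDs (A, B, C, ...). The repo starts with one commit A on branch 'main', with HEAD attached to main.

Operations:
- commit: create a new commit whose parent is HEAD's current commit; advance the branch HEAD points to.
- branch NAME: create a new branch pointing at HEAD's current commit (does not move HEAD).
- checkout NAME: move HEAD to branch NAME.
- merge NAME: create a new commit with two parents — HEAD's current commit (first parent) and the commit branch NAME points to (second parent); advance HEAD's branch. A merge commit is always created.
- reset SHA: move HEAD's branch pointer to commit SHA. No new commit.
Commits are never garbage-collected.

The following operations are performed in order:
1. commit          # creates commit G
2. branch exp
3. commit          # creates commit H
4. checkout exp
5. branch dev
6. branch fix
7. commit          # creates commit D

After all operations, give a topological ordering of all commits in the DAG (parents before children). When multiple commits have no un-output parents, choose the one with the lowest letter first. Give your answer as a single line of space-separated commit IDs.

Answer: A G D H

Derivation:
After op 1 (commit): HEAD=main@G [main=G]
After op 2 (branch): HEAD=main@G [exp=G main=G]
After op 3 (commit): HEAD=main@H [exp=G main=H]
After op 4 (checkout): HEAD=exp@G [exp=G main=H]
After op 5 (branch): HEAD=exp@G [dev=G exp=G main=H]
After op 6 (branch): HEAD=exp@G [dev=G exp=G fix=G main=H]
After op 7 (commit): HEAD=exp@D [dev=G exp=D fix=G main=H]
commit A: parents=[]
commit D: parents=['G']
commit G: parents=['A']
commit H: parents=['G']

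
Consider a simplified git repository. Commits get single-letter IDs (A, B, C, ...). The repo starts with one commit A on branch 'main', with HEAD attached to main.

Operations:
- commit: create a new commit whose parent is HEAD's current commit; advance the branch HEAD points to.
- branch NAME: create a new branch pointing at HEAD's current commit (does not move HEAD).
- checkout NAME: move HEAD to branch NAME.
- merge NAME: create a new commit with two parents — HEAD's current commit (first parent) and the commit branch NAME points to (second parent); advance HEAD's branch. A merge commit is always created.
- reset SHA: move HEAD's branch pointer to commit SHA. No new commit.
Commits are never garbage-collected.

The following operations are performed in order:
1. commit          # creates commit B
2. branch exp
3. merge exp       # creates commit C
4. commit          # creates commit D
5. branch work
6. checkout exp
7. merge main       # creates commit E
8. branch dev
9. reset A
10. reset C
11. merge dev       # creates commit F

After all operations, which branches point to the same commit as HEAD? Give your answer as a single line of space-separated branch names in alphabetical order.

Answer: exp

Derivation:
After op 1 (commit): HEAD=main@B [main=B]
After op 2 (branch): HEAD=main@B [exp=B main=B]
After op 3 (merge): HEAD=main@C [exp=B main=C]
After op 4 (commit): HEAD=main@D [exp=B main=D]
After op 5 (branch): HEAD=main@D [exp=B main=D work=D]
After op 6 (checkout): HEAD=exp@B [exp=B main=D work=D]
After op 7 (merge): HEAD=exp@E [exp=E main=D work=D]
After op 8 (branch): HEAD=exp@E [dev=E exp=E main=D work=D]
After op 9 (reset): HEAD=exp@A [dev=E exp=A main=D work=D]
After op 10 (reset): HEAD=exp@C [dev=E exp=C main=D work=D]
After op 11 (merge): HEAD=exp@F [dev=E exp=F main=D work=D]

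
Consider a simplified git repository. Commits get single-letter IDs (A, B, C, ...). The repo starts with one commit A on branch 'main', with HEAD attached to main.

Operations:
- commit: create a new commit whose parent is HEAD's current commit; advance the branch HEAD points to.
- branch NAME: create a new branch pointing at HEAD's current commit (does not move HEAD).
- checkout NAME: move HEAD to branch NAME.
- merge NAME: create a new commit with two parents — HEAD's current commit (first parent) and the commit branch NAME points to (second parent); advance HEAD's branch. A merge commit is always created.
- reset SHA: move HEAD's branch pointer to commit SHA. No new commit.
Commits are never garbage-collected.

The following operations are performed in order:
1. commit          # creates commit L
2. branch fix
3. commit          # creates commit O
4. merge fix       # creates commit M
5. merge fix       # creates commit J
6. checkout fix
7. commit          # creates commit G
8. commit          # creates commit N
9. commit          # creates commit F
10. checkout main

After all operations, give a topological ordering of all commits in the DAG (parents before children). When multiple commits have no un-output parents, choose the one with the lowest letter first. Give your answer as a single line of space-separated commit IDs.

After op 1 (commit): HEAD=main@L [main=L]
After op 2 (branch): HEAD=main@L [fix=L main=L]
After op 3 (commit): HEAD=main@O [fix=L main=O]
After op 4 (merge): HEAD=main@M [fix=L main=M]
After op 5 (merge): HEAD=main@J [fix=L main=J]
After op 6 (checkout): HEAD=fix@L [fix=L main=J]
After op 7 (commit): HEAD=fix@G [fix=G main=J]
After op 8 (commit): HEAD=fix@N [fix=N main=J]
After op 9 (commit): HEAD=fix@F [fix=F main=J]
After op 10 (checkout): HEAD=main@J [fix=F main=J]
commit A: parents=[]
commit F: parents=['N']
commit G: parents=['L']
commit J: parents=['M', 'L']
commit L: parents=['A']
commit M: parents=['O', 'L']
commit N: parents=['G']
commit O: parents=['L']

Answer: A L G N F O M J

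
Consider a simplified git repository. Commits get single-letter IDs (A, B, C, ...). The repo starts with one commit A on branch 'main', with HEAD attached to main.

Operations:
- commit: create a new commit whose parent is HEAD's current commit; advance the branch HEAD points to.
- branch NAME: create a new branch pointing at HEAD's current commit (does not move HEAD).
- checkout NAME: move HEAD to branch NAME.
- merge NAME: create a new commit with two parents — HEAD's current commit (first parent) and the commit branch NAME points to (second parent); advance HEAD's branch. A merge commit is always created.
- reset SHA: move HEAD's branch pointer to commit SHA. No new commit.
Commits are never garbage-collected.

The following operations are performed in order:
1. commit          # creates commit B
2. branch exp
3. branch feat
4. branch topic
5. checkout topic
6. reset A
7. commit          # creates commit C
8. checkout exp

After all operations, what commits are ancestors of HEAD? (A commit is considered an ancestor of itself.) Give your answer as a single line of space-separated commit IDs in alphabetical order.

Answer: A B

Derivation:
After op 1 (commit): HEAD=main@B [main=B]
After op 2 (branch): HEAD=main@B [exp=B main=B]
After op 3 (branch): HEAD=main@B [exp=B feat=B main=B]
After op 4 (branch): HEAD=main@B [exp=B feat=B main=B topic=B]
After op 5 (checkout): HEAD=topic@B [exp=B feat=B main=B topic=B]
After op 6 (reset): HEAD=topic@A [exp=B feat=B main=B topic=A]
After op 7 (commit): HEAD=topic@C [exp=B feat=B main=B topic=C]
After op 8 (checkout): HEAD=exp@B [exp=B feat=B main=B topic=C]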